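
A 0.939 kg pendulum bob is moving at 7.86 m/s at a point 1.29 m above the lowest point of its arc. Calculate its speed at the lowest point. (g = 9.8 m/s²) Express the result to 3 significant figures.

v = 9.33 m/s

Mechanical energy is conserved (no friction): ½mv₀² + mgh = ½mv²
The mass cancels from both sides.
v² = v₀² + 2gh = (7.86)² + 2(9.8)(1.29) = 87.064
v = √87.064 = 9.331 m/s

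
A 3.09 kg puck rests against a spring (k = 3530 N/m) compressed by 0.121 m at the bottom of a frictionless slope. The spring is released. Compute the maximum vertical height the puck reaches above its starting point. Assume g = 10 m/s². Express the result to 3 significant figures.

All spring PE becomes gravitational PE at the highest point: ½kx² = mgh
h = kx²/(2mg) = (3530)(0.121)²/(2 × 3.09 × 10) = 0.8363 m

h = 0.836 m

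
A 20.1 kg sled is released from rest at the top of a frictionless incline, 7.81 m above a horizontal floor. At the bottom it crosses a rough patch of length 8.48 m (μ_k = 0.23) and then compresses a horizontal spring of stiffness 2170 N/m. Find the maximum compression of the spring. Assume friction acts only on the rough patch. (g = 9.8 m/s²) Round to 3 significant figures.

x = 1.03 m

Initial energy: E₁ = mgh = (20.1)(9.8)(7.81) = 1538.4 J
Friction removes W_f = μ_k mg d = (0.23)(20.1)(9.8)(8.48) = 384.2 J
Energy reaching the spring: E = 1538.4 − 384.2 = 1154.2 J
At max compression ½kx² = E ⇒ x = √(2E/k) = √(2 × 1154.2/2170) = 1.031 m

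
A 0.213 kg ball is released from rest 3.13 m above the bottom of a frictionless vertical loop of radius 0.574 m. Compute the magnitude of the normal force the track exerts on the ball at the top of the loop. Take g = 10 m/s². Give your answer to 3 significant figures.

Energy from release to top (height 2r): mgh = ½mv_top² + mg(2r)
v_top² = 2g(h − 2r) = 2(10)(3.13 − 1.148) = 39.640 m²/s²
At the top, both N and weight point toward the centre: N + mg = mv_top²/r
N = m(v_top²/r − g) = 0.213(39.640/0.574 − 10) = 12.58 N

N = 12.6 N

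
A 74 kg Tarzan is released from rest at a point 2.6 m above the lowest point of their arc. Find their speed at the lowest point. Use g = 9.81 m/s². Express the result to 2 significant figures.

Mechanical energy is conserved (no friction): mgh = ½mv²
v = √(2gh) = √(2 × 9.81 × 2.6) = √51.012 = 7.142 m/s

v = 7.1 m/s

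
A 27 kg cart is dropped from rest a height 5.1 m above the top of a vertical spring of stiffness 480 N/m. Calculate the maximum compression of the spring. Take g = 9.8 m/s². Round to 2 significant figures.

Measuring PE from the top of the relaxed spring, at max compression the cart has dropped H + x with zero KE, so:
mg(H + x) = ½kx²
½(480)x² − (27)(9.8)x − (27)(9.8)(5.1) = 0
240.0x² − 264.6x − 1349 = 0
x = [264.6 + √(70013 + 1.2955e+06)]/(2 × 240.0) = 2.986 m

x = 3.0 m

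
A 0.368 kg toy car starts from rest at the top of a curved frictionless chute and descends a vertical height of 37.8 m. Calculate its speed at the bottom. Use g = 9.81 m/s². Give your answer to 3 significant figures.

v = 27.2 m/s

Mechanical energy is conserved (no friction): mgh = ½mv²
v = √(2gh) = √(2 × 9.81 × 37.8) = √741.64 = 27.23 m/s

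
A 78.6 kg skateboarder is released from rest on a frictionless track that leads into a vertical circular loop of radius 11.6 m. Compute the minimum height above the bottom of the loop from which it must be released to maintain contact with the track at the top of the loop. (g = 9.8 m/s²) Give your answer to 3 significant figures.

h = 29.0 m

At the top, for minimum speed gravity alone supplies the centripetal force: mg = mv_top²/r ⇒ v_top² = gr = 113.7 m²/s²
Energy conservation from release height h to the top (height 2r): mgh = ½mv_top² + mg(2r)
h = v_top²/(2g) + 2r = r/2 + 2r = 5r/2 = 29.00 m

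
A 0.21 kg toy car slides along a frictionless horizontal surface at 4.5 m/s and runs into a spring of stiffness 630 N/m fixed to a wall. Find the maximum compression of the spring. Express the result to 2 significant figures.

x = 0.082 m

At max compression the car is momentarily at rest: ½mv² = ½kx²
x = v√(m/k) = 4.5 × √(0.21/630) = 0.08216 m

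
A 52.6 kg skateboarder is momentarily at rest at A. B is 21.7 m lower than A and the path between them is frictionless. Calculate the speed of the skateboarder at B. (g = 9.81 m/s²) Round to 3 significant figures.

v = 20.6 m/s

Equating total energy at the two states: mgh = ½mv²
v = √(2gh) = √(2 × 9.81 × 21.7) = √425.75 = 20.63 m/s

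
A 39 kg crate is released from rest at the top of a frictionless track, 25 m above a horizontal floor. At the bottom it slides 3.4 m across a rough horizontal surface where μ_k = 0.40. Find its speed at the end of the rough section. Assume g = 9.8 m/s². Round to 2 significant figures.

Applying the work–energy principle:
mgh = ½mv² + μ_k m g d
W_f = μ_k mg d = (0.40)(39)(9.8)(3.4) = 519.8 J
½mv² = mgh − W_f = 9555.0 − 519.8 = 9035.2 J
v = √(2 × 9035.2/39) = 21.53 m/s

v = 22 m/s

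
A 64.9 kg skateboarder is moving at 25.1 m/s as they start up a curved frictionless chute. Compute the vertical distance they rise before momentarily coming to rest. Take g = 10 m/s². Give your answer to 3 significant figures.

h = 31.5 m

By energy conservation, ½mv² = mgh
h = v²/(2g) = 25.1²/(2 × 10) = 31.50 m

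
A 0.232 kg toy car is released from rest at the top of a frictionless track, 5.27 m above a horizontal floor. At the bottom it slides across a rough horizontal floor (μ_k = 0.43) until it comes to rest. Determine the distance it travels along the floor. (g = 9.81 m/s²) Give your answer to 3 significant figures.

Energy at the top = energy at the end + work done against friction:
At rest all PE has been dissipated by friction: mgh = μ_k m g d
d = h/μ_k = 5.27/0.43 = 12.26 m

d = 12.3 m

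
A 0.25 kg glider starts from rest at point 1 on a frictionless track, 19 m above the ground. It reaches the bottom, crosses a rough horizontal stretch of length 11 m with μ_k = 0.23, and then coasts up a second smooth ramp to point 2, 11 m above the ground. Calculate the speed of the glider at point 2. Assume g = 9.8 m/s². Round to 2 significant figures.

v = 10 m/s

Energy at 1: mgh₁ = (0.25)(9.8)(19) = 46.550 J
Friction loss: W_f = μ_k mg d = 6.199 J
At 2: ½mv² + mgh₂ = mgh₁ − W_f
½mv² = 46.550 − 6.199 − 26.950 = 13.402 J
v = √(2 × 13.402/0.25) = 10.35 m/s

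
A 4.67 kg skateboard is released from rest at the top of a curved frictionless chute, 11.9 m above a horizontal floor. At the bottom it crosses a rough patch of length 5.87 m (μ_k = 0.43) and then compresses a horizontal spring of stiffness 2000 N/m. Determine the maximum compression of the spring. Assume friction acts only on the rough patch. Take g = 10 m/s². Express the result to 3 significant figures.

Initial energy: E₁ = mgh = (4.67)(10)(11.9) = 555.73 J
Friction removes W_f = μ_k mg d = (0.43)(4.67)(10)(5.87) = 117.9 J
Energy reaching the spring: E = 555.73 − 117.9 = 437.85 J
At max compression ½kx² = E ⇒ x = √(2E/k) = √(2 × 437.85/2000) = 0.6617 m

x = 0.662 m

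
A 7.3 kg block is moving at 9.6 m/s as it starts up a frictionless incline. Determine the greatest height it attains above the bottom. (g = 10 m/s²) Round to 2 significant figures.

By energy conservation, ½mv² = mgh
h = v²/(2g) = 9.6²/(2 × 10) = 4.608 m

h = 4.6 m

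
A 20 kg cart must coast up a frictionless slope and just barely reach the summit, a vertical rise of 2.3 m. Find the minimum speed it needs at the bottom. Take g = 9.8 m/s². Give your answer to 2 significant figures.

v = 6.7 m/s

At the top it is momentarily at rest, so all KE converts to PE: ½mv² = mgh
v = √(2gh) = √(2 × 9.8 × 2.3) = 6.714 m/s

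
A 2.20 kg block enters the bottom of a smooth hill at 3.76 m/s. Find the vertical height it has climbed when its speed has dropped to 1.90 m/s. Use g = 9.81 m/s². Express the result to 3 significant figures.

Energy balance between the two points: ½mv₁² = ½mv₂² + mgh
h = (v₁² − v₂²)/(2g) = (3.76² − 1.90²)/(2 × 9.81) = 0.5366 m

h = 0.537 m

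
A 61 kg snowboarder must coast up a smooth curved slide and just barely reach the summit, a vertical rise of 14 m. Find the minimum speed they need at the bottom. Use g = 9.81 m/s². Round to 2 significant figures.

At the top they are momentarily at rest, so all KE converts to PE: ½mv² = mgh
v = √(2gh) = √(2 × 9.81 × 14) = 16.57 m/s

v = 17 m/s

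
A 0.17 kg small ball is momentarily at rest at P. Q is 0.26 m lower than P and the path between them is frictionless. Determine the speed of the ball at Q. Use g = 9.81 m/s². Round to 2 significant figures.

By conservation of mechanical energy, mgh = ½mv²
The mass cancels from both sides.
v = √(2gh) = √(2 × 9.81 × 0.26) = √5.1012 = 2.259 m/s

v = 2.3 m/s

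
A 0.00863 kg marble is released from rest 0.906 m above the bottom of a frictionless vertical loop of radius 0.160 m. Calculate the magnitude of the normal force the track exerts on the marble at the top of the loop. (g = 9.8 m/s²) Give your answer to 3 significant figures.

Energy from release to top (height 2r): mgh = ½mv_top² + mg(2r)
v_top² = 2g(h − 2r) = 2(9.8)(0.906 − 0.3200) = 11.486 m²/s²
At the top, both N and weight point toward the centre: N + mg = mv_top²/r
N = m(v_top²/r − g) = 0.00863(11.486/0.160 − 9.8) = 0.5349 N

N = 0.535 N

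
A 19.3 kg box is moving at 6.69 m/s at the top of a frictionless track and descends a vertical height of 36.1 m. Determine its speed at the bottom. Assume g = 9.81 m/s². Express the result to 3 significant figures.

Energy conservation between the two points: ½mv₀² + mgh = ½mv²
The mass cancels from both sides.
v² = v₀² + 2gh = (6.69)² + 2(9.81)(36.1) = 753.04
v = √753.04 = 27.44 m/s

v = 27.4 m/s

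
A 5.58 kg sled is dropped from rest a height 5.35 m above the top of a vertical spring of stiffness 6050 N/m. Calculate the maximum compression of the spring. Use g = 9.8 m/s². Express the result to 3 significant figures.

x = 0.320 m

Take the reference level at the top of the uncompressed spring. At max compression the sled has fallen H + x and is momentarily at rest:
mg(H + x) = ½kx²
½(6050)x² − (5.58)(9.8)x − (5.58)(9.8)(5.35) = 0
3025x² − 54.68x − 292.6 = 0
x = [54.68 + √(2990 + 3.5400e+06)]/(2 × 3025) = 0.3202 m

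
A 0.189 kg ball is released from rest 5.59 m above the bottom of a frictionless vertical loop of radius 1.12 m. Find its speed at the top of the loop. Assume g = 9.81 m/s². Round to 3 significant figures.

v = 8.11 m/s

Energy conservation: mgh = ½mv_top² + mg(2r)
v_top² = 2g(h − 2r) = 2(9.81)(5.59 − 2.240) = 65.73
v_top = 8.107 m/s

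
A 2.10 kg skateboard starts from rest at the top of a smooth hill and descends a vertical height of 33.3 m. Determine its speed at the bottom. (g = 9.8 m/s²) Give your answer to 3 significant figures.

v = 25.5 m/s

Mechanical energy is conserved (no friction): mgh = ½mv²
v = √(2gh) = √(2 × 9.8 × 33.3) = √652.68 = 25.55 m/s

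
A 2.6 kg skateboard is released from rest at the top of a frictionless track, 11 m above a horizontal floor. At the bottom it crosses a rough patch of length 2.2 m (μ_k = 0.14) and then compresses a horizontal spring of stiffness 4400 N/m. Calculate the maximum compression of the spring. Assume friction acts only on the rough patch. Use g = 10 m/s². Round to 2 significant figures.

Initial energy: E₁ = mgh = (2.6)(10)(11) = 286.00 J
Friction removes W_f = μ_k mg d = (0.14)(2.6)(10)(2.2) = 8.008 J
Energy reaching the spring: E = 286.00 − 8.008 = 277.99 J
At max compression ½kx² = E ⇒ x = √(2E/k) = √(2 × 277.99/4400) = 0.3555 m

x = 0.36 m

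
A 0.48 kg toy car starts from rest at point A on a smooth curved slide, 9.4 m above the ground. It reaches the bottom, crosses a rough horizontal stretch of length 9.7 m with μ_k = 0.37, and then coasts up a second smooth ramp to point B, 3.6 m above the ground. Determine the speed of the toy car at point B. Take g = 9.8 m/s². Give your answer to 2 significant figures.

v = 6.6 m/s

Energy at A: mgh₁ = (0.48)(9.8)(9.4) = 44.218 J
Friction loss: W_f = μ_k mg d = 16.88 J
At B: ½mv² + mgh₂ = mgh₁ − W_f
½mv² = 44.218 − 16.88 − 16.934 = 10.401 J
v = √(2 × 10.401/0.48) = 6.583 m/s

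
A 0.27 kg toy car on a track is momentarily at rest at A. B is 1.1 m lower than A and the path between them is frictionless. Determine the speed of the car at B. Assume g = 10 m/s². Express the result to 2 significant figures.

v = 4.7 m/s

Equating total energy at the two states: mgh = ½mv²
v = √(2gh) = √(2 × 10 × 1.1) = √22.000 = 4.690 m/s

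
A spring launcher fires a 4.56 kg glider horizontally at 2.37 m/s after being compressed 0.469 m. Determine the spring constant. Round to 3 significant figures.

½kx² = ½mv²
k = mv²/x² = (4.56)(2.37)²/(0.469)² = 116.4 N/m

k = 116 N/m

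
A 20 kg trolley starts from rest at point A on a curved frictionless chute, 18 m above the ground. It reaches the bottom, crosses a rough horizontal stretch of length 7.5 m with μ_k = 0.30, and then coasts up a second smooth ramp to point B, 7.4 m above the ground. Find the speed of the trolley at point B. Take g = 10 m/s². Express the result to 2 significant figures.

v = 13 m/s

Energy at A: mgh₁ = (20)(10)(18) = 3600.0 J
Friction loss: W_f = μ_k mg d = 450.0 J
At B: ½mv² + mgh₂ = mgh₁ − W_f
½mv² = 3600.0 − 450.0 − 1480.0 = 1670.0 J
v = √(2 × 1670.0/20) = 12.92 m/s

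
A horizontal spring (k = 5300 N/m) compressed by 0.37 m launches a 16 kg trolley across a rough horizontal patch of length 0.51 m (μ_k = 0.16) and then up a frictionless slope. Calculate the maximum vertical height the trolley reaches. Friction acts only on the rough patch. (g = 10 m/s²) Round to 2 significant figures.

h = 2.2 m

Spring energy: E₀ = ½kx² = ½(5300)(0.37)² = 362.78 J
Friction: W_f = μ_k mg d = (0.16)(16)(10)(0.51) = 13.06 J
Energy at base of ramp: E = 362.78 − 13.06 = 349.73 J
At max height all remaining energy is PE: mgh = E ⇒ h = E/(mg) = 349.73/(16 × 10) = 2.186 m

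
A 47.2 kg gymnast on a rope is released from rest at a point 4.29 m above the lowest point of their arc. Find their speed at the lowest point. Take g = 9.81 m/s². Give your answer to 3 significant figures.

v = 9.17 m/s

Mechanical energy is conserved (no friction): mgh = ½mv²
v = √(2gh) = √(2 × 9.81 × 4.29) = √84.170 = 9.174 m/s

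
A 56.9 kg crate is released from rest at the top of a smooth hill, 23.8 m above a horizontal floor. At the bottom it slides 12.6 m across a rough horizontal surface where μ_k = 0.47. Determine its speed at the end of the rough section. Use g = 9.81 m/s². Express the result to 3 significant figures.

Applying the work–energy principle:
mgh = ½mv² + μ_k m g d
W_f = μ_k mg d = (0.47)(56.9)(9.81)(12.6) = 3306 J
½mv² = mgh − W_f = 13285 − 3306 = 9979.3 J
v = √(2 × 9979.3/56.9) = 18.73 m/s

v = 18.7 m/s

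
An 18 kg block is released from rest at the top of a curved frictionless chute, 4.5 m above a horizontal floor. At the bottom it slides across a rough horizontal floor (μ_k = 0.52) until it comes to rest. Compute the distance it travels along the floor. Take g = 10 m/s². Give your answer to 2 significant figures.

d = 8.7 m

Applying the work–energy principle:
At rest all PE has been dissipated by friction: mgh = μ_k m g d
d = h/μ_k = 4.5/0.52 = 8.654 m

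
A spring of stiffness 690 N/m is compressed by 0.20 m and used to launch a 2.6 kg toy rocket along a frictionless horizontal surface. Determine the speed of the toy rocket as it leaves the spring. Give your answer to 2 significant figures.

Conservation of energy: ½kx² = ½mv²
v = x√(k/m) = 0.20 × √(690/2.6) = 3.258 m/s

v = 3.3 m/s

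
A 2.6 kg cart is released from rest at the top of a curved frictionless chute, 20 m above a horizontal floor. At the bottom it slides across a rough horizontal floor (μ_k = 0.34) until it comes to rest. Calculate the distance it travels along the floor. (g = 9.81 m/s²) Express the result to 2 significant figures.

Energy bookkeeping (friction removes W_f = μ_k N d):
At rest all PE has been dissipated by friction: mgh = μ_k m g d
d = h/μ_k = 20/0.34 = 58.82 m

d = 59 m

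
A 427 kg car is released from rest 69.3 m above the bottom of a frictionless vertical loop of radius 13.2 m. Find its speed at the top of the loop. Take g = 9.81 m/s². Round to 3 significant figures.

Energy conservation: mgh = ½mv_top² + mg(2r)
v_top² = 2g(h − 2r) = 2(9.81)(69.3 − 26.40) = 841.7
v_top = 29.01 m/s

v = 29.0 m/s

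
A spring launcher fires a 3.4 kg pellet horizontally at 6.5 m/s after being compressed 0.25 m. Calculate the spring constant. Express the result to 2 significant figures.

k = 2300 N/m

Energy stored in the spring equals the launch KE: ½kx² = ½mv²
k = mv²/x² = (3.4)(6.5)²/(0.25)² = 2298 N/m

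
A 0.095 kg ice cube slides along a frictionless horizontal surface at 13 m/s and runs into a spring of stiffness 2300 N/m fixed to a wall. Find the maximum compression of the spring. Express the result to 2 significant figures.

At max compression the cube is momentarily at rest: ½mv² = ½kx²
x = v√(m/k) = 13 × √(0.095/2300) = 0.08355 m

x = 0.084 m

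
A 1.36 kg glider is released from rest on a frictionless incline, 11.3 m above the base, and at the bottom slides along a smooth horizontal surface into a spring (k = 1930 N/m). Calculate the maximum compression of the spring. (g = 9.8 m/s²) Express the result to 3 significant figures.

x = 0.395 m

At max compression the glider is momentarily at rest: mgh = ½kx²
x = √(2mgh/k) = √(2 × 1.36 × 9.8 × 11.3 / 1930) = 0.3951 m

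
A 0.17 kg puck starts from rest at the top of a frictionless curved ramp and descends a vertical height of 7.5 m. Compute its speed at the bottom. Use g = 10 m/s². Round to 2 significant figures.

v = 12 m/s

Equating total energy at the two states: mgh = ½mv²
v = √(2gh) = √(2 × 10 × 7.5) = √150.00 = 12.25 m/s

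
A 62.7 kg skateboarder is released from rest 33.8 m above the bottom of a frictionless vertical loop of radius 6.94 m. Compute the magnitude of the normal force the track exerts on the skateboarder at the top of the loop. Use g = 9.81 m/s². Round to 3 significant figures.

N = 2920 N

Energy from release to top (height 2r): mgh = ½mv_top² + mg(2r)
v_top² = 2g(h − 2r) = 2(9.81)(33.8 − 13.88) = 390.83 m²/s²
At the top, both N and weight point toward the centre: N + mg = mv_top²/r
N = m(v_top²/r − g) = 62.7(390.83/6.94 − 9.81) = 2916 N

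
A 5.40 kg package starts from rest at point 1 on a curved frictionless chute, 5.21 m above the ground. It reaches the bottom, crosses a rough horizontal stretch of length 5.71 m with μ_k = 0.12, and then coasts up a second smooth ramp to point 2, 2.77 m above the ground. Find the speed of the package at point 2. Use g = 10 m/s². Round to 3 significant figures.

v = 5.92 m/s

Energy at 1: mgh₁ = (5.40)(10)(5.21) = 281.34 J
Friction loss: W_f = μ_k mg d = 37.00 J
At 2: ½mv² + mgh₂ = mgh₁ − W_f
½mv² = 281.34 − 37.00 − 149.58 = 94.759 J
v = √(2 × 94.759/5.40) = 5.924 m/s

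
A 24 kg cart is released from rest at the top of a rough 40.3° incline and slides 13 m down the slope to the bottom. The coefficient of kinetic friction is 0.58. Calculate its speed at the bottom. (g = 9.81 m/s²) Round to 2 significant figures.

v = 7.2 m/s

Work–energy: mg(L sinθ) − μ_k(mg cosθ)L = ½mv²
mgh = mgL sinθ = (24)(9.81)(13)sin40.3° = 1979.6 J
W_f = μ_k mg cosθ · L = (0.58)(24)(9.81)cos40.3°·13 = 1354 J
½mv² = 1979.6 − 1354 = 625.74 J
v = √(2 × 625.74/24) = 7.221 m/s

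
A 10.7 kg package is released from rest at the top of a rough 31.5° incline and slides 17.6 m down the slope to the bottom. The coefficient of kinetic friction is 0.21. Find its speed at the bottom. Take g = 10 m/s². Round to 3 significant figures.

Work–energy: mg(L sinθ) − μ_k(mg cosθ)L = ½mv²
mgh = mgL sinθ = (10.7)(10)(17.6)sin31.5° = 983.97 J
W_f = μ_k mg cosθ · L = (0.21)(10.7)(10)cos31.5°·17.6 = 337.2 J
½mv² = 983.97 − 337.2 = 646.77 J
v = √(2 × 646.77/10.7) = 11.00 m/s

v = 11.0 m/s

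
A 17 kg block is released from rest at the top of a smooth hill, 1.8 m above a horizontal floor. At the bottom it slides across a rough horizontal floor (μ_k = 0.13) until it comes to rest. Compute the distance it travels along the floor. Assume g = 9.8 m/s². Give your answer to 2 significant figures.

d = 14 m

Applying the work–energy principle:
At rest all PE has been dissipated by friction: mgh = μ_k m g d
d = h/μ_k = 1.8/0.13 = 13.85 m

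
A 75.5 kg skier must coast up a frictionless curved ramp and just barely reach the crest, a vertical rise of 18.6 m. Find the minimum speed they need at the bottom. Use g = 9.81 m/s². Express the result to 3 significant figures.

v = 19.1 m/s

At the top they are momentarily at rest, so all KE converts to PE: ½mv² = mgh
v = √(2gh) = √(2 × 9.81 × 18.6) = 19.10 m/s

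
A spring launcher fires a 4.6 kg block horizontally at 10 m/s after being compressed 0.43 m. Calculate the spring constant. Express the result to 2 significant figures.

Energy stored in the spring equals the launch KE: ½kx² = ½mv²
k = mv²/x² = (4.6)(10)²/(0.43)² = 2488 N/m

k = 2500 N/m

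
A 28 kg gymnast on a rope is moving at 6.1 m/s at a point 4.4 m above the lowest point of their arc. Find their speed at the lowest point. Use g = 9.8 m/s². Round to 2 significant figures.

v = 11 m/s

By conservation of mechanical energy, ½mv₀² + mgh = ½mv²
The mass cancels from both sides.
v² = v₀² + 2gh = (6.1)² + 2(9.8)(4.4) = 123.45
v = √123.45 = 11.11 m/s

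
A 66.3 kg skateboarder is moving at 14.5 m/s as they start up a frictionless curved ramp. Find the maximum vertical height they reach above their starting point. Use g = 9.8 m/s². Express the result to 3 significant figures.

Setting KE at the bottom equal to PE gained: ½mv² = mgh
h = v²/(2g) = 14.5²/(2 × 9.8) = 10.73 m

h = 10.7 m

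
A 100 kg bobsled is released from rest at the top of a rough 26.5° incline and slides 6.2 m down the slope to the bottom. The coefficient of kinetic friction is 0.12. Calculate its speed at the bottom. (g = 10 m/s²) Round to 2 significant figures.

Energy: mgh = ½mv² + W_f, with h = L sinθ and W_f = μ_k (mg cosθ) L
mgh = mgL sinθ = (100)(10)(6.2)sin26.5° = 2766.4 J
W_f = μ_k mg cosθ · L = (0.12)(100)(10)cos26.5°·6.2 = 665.8 J
½mv² = 2766.4 − 665.8 = 2100.6 J
v = √(2 × 2100.6/100) = 6.482 m/s

v = 6.5 m/s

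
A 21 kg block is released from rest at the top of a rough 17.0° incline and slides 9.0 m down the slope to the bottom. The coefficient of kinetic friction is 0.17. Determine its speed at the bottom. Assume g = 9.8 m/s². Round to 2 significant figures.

Taking the bottom as reference, mgh = ½mv² + μ_k N L with h = L sinθ, N = mg cosθ:
mgh = mgL sinθ = (21)(9.8)(9.0)sin17.0° = 541.53 J
W_f = μ_k mg cosθ · L = (0.17)(21)(9.8)cos17.0°·9.0 = 301.1 J
½mv² = 541.53 − 301.1 = 240.42 J
v = √(2 × 240.42/21) = 4.785 m/s

v = 4.8 m/s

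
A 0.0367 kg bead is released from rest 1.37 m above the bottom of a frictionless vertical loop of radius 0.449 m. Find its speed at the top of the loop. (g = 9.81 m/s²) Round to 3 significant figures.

Energy conservation: mgh = ½mv_top² + mg(2r)
v_top² = 2g(h − 2r) = 2(9.81)(1.37 − 0.8980) = 9.261
v_top = 3.043 m/s

v = 3.04 m/s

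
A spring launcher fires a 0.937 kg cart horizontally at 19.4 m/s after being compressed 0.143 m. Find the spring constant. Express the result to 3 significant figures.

Spring PE at full compression equals KE at release: ½kx² = ½mv²
k = mv²/x² = (0.937)(19.4)²/(0.143)² = 17245 N/m

k = 17200 N/m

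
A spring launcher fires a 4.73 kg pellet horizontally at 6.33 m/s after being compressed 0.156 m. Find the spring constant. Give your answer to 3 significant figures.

k = 7790 N/m

½kx² = ½mv²
k = mv²/x² = (4.73)(6.33)²/(0.156)² = 7788 N/m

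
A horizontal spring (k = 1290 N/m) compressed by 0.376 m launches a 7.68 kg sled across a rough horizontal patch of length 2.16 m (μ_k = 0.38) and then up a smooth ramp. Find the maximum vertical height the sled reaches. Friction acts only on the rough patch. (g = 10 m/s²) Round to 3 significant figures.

Spring energy: E₀ = ½kx² = ½(1290)(0.376)² = 91.188 J
Friction: W_f = μ_k mg d = (0.38)(7.68)(10)(2.16) = 63.04 J
Energy at base of ramp: E = 91.188 − 63.04 = 28.150 J
At max height all remaining energy is PE: mgh = E ⇒ h = E/(mg) = 28.150/(7.68 × 10) = 0.3665 m

h = 0.367 m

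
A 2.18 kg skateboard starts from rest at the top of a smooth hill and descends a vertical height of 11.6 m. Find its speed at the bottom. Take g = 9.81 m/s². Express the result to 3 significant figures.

Mechanical energy is conserved (no friction): mgh = ½mv²
v = √(2gh) = √(2 × 9.81 × 11.6) = √227.59 = 15.09 m/s

v = 15.1 m/s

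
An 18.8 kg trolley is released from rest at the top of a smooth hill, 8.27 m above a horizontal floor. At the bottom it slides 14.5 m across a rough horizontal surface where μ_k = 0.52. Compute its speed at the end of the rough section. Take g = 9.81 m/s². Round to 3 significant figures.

Energy bookkeeping (friction removes W_f = μ_k N d):
mgh = ½mv² + μ_k m g d
W_f = μ_k mg d = (0.52)(18.8)(9.81)(14.5) = 1391 J
½mv² = mgh − W_f = 1525.2 − 1391 = 134.63 J
v = √(2 × 134.63/18.8) = 3.785 m/s

v = 3.78 m/s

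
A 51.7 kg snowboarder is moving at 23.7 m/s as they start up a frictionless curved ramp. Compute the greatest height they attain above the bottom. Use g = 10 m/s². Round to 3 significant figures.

h = 28.1 m

Setting KE at the bottom equal to PE gained: ½mv² = mgh
h = v²/(2g) = 23.7²/(2 × 10) = 28.08 m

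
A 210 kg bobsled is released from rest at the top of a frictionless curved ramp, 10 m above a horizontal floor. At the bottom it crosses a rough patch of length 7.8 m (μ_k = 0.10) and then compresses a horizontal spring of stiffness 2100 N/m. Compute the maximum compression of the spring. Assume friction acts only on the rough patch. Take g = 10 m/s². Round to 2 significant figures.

x = 4.3 m

Initial energy: E₁ = mgh = (210)(10)(10) = 21000 J
Friction removes W_f = μ_k mg d = (0.10)(210)(10)(7.8) = 1638 J
Energy reaching the spring: E = 21000 − 1638 = 19362 J
At max compression ½kx² = E ⇒ x = √(2E/k) = √(2 × 19362/2100) = 4.294 m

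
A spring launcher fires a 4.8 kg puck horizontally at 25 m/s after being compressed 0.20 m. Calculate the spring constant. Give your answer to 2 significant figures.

Energy stored in the spring equals the launch KE: ½kx² = ½mv²
k = mv²/x² = (4.8)(25)²/(0.20)² = 75000 N/m

k = 75000 N/m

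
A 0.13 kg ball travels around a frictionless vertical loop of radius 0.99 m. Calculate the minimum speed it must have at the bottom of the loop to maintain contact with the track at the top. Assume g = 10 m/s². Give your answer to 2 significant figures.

v = 7.0 m/s

At the top: mg = mv_top²/r ⇒ v_top² = gr = 9.900 m²/s²
Energy from bottom to top (height 2r): ½mv_bot² = ½mv_top² + mg(2r)
v_bot² = gr + 4gr = 5gr = 49.50
v_bot = √(5gr) = 7.036 m/s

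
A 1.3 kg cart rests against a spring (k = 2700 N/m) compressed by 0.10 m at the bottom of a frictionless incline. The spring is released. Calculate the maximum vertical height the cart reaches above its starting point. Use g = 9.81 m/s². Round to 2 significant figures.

h = 1.1 m

All spring PE becomes gravitational PE at the highest point: ½kx² = mgh
h = kx²/(2mg) = (2700)(0.10)²/(2 × 1.3 × 9.81) = 1.059 m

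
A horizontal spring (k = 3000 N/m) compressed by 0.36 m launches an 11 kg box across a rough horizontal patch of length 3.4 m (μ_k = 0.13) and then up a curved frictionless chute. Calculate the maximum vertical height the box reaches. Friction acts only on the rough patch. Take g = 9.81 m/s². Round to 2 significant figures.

Spring energy: E₀ = ½kx² = ½(3000)(0.36)² = 194.40 J
Friction: W_f = μ_k mg d = (0.13)(11)(9.81)(3.4) = 47.70 J
Energy at base of ramp: E = 194.40 − 47.70 = 146.70 J
At max height all remaining energy is PE: mgh = E ⇒ h = E/(mg) = 146.70/(11 × 9.81) = 1.360 m

h = 1.4 m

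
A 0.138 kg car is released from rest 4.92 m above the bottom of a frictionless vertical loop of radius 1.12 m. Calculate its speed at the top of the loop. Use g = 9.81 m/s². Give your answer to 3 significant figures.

Energy conservation: mgh = ½mv_top² + mg(2r)
v_top² = 2g(h − 2r) = 2(9.81)(4.92 − 2.240) = 52.58
v_top = 7.251 m/s

v = 7.25 m/s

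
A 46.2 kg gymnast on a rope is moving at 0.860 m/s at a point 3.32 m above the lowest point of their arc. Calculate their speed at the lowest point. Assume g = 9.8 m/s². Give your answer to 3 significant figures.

Mechanical energy is conserved (no friction): ½mv₀² + mgh = ½mv²
v² = v₀² + 2gh = (0.860)² + 2(9.8)(3.32) = 65.812
v = √65.812 = 8.112 m/s

v = 8.11 m/s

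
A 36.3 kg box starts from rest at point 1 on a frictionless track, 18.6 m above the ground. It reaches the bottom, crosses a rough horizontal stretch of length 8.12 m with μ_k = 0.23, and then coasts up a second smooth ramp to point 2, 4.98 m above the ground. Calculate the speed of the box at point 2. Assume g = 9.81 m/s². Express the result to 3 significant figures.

v = 15.2 m/s

Energy at 1: mgh₁ = (36.3)(9.81)(18.6) = 6623.5 J
Friction loss: W_f = μ_k mg d = 665.1 J
At 2: ½mv² + mgh₂ = mgh₁ − W_f
½mv² = 6623.5 − 665.1 − 1773.4 = 4185.1 J
v = √(2 × 4185.1/36.3) = 15.18 m/s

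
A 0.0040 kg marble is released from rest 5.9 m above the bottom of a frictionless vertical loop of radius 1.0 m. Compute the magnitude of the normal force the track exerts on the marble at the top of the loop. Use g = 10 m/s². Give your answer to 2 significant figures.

Energy from release to top (height 2r): mgh = ½mv_top² + mg(2r)
v_top² = 2g(h − 2r) = 2(10)(5.9 − 2.000) = 78.000 m²/s²
At the top, both N and weight point toward the centre: N + mg = mv_top²/r
N = m(v_top²/r − g) = 0.0040(78.000/1.0 − 10) = 0.2720 N

N = 0.27 N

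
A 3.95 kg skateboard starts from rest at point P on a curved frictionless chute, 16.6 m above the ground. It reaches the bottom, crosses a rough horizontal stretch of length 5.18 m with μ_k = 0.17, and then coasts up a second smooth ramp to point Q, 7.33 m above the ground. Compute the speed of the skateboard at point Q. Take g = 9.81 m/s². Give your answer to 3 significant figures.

v = 12.8 m/s

Energy at P: mgh₁ = (3.95)(9.81)(16.6) = 643.24 J
Friction loss: W_f = μ_k mg d = 34.12 J
At Q: ½mv² + mgh₂ = mgh₁ − W_f
½mv² = 643.24 − 34.12 − 284.03 = 325.09 J
v = √(2 × 325.09/3.95) = 12.83 m/s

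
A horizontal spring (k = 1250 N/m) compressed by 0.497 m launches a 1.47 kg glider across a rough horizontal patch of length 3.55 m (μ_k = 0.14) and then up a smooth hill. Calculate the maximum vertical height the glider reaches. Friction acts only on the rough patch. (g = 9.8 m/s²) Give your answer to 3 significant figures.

h = 10.2 m

Spring energy: E₀ = ½kx² = ½(1250)(0.497)² = 154.38 J
Friction: W_f = μ_k mg d = (0.14)(1.47)(9.8)(3.55) = 7.160 J
Energy at base of ramp: E = 154.38 − 7.160 = 147.22 J
At max height all remaining energy is PE: mgh = E ⇒ h = E/(mg) = 147.22/(1.47 × 9.8) = 10.22 m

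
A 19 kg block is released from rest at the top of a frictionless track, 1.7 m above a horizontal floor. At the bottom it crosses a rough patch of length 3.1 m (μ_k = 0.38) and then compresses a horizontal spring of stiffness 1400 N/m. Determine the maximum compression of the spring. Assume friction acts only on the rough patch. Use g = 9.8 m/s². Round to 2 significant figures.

Initial energy: E₁ = mgh = (19)(9.8)(1.7) = 316.54 J
Friction removes W_f = μ_k mg d = (0.38)(19)(9.8)(3.1) = 219.3 J
Energy reaching the spring: E = 316.54 − 219.3 = 97.196 J
At max compression ½kx² = E ⇒ x = √(2E/k) = √(2 × 97.196/1400) = 0.3726 m

x = 0.37 m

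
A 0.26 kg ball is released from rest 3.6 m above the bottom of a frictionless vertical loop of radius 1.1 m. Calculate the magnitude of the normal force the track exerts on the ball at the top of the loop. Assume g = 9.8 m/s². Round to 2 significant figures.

N = 3.9 N

Energy from release to top (height 2r): mgh = ½mv_top² + mg(2r)
v_top² = 2g(h − 2r) = 2(9.8)(3.6 − 2.200) = 27.440 m²/s²
At the top, both N and weight point toward the centre: N + mg = mv_top²/r
N = m(v_top²/r − g) = 0.26(27.440/1.1 − 9.8) = 3.938 N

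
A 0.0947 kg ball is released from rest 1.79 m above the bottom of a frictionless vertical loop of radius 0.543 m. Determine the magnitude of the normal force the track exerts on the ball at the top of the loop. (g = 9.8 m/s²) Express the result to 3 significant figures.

Energy from release to top (height 2r): mgh = ½mv_top² + mg(2r)
v_top² = 2g(h − 2r) = 2(9.8)(1.79 − 1.086) = 13.798 m²/s²
At the top, both N and weight point toward the centre: N + mg = mv_top²/r
N = m(v_top²/r − g) = 0.0947(13.798/0.543 − 9.8) = 1.478 N

N = 1.48 N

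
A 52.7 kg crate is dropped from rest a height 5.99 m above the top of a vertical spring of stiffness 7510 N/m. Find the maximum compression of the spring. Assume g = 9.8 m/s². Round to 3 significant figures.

Measuring PE from the top of the relaxed spring, at max compression the crate has dropped H + x with zero KE, so:
mg(H + x) = ½kx²
½(7510)x² − (52.7)(9.8)x − (52.7)(9.8)(5.99) = 0
3755x² − 516.5x − 3094 = 0
x = [516.5 + √(266731 + 4.6466e+07)]/(2 × 3755) = 0.9790 m

x = 0.979 m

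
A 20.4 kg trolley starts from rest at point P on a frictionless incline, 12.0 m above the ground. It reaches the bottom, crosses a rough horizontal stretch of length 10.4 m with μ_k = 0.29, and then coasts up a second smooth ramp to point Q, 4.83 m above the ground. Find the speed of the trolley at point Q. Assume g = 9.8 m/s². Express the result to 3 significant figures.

Energy at P: mgh₁ = (20.4)(9.8)(12.0) = 2399.0 J
Friction loss: W_f = μ_k mg d = 603.0 J
At Q: ½mv² + mgh₂ = mgh₁ − W_f
½mv² = 2399.0 − 603.0 − 965.61 = 830.47 J
v = √(2 × 830.47/20.4) = 9.023 m/s

v = 9.02 m/s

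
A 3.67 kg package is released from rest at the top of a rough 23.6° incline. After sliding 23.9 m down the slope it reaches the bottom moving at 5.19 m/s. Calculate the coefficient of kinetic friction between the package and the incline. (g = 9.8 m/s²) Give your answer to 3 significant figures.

The energy dissipated by friction is the PE lost minus the KE gained:
mgL sinθ = 344.13 J; ½mv² = 49.428 J
W_f = 344.13 − 49.428 = 294.7 J
μ_k = W_f/(mg cosθ · L) = 294.7/(32.96 × 23.9) = 0.3741

μ_k = 0.374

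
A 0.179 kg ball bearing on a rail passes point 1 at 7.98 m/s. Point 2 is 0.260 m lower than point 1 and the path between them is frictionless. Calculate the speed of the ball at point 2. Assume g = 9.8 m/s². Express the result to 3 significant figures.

v = 8.29 m/s

By conservation of mechanical energy, ½mv₀² + mgh = ½mv²
v² = v₀² + 2gh = (7.98)² + 2(9.8)(0.260) = 68.776
v = √68.776 = 8.293 m/s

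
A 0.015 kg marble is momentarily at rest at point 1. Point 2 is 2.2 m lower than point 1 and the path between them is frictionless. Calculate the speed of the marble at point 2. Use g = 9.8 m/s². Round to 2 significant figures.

Mechanical energy is conserved (no friction): mgh = ½mv²
v = √(2gh) = √(2 × 9.8 × 2.2) = √43.120 = 6.567 m/s

v = 6.6 m/s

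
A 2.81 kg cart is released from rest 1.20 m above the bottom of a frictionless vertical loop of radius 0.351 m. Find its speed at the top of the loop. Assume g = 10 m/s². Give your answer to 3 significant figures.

v = 3.16 m/s

Energy conservation: mgh = ½mv_top² + mg(2r)
v_top² = 2g(h − 2r) = 2(10)(1.20 − 0.7020) = 9.960
v_top = 3.156 m/s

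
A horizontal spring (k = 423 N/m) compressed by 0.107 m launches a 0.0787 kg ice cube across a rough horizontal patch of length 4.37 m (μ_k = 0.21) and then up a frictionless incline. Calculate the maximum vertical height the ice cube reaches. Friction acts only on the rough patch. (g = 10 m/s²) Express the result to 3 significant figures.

Spring energy: E₀ = ½kx² = ½(423)(0.107)² = 2.4215 J
Friction: W_f = μ_k mg d = (0.21)(0.0787)(10)(4.37) = 0.7222 J
Energy at base of ramp: E = 2.4215 − 0.7222 = 1.6992 J
At max height all remaining energy is PE: mgh = E ⇒ h = E/(mg) = 1.6992/(0.0787 × 10) = 2.159 m

h = 2.16 m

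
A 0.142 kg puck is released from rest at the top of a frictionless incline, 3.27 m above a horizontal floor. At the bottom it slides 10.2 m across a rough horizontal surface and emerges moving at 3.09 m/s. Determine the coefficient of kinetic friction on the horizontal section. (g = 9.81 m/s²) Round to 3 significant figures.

Energy at the top = energy at the end + work done against friction:
mgh = ½mv² + μ_k m g d
mgh = 4.5552 J; ½mv² = 0.67792 J
W_f = 4.5552 − 0.67792 = 3.877 J
μ_k = W_f/(mg·d) = 3.877/(1.393 × 10.2) = 0.2729

μ_k = 0.273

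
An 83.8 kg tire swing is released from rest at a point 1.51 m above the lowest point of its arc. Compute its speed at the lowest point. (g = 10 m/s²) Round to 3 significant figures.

v = 5.50 m/s

By conservation of mechanical energy, mgh = ½mv²
v = √(2gh) = √(2 × 10 × 1.51) = √30.200 = 5.495 m/s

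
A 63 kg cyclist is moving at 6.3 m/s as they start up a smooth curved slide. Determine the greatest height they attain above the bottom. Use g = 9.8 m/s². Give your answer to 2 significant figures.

h = 2.0 m

Setting KE at the bottom equal to PE gained: ½mv² = mgh
h = v²/(2g) = 6.3²/(2 × 9.8) = 2.025 m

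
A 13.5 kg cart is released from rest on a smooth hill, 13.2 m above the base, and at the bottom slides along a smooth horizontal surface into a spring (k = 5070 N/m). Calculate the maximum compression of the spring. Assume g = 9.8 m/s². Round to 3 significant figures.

x = 0.830 m

Gravitational PE at the top equals spring PE at max compression: mgh = ½kx²
x = √(2mgh/k) = √(2 × 13.5 × 9.8 × 13.2 / 5070) = 0.8300 m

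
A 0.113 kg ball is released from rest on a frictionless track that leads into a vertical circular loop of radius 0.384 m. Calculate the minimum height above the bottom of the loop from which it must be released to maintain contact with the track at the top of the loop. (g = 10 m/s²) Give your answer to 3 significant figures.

At the top, for minimum speed gravity alone supplies the centripetal force: mg = mv_top²/r ⇒ v_top² = gr = 3.840 m²/s²
Energy conservation from release height h to the top (height 2r): mgh = ½mv_top² + mg(2r)
h = v_top²/(2g) + 2r = r/2 + 2r = 5r/2 = 0.9600 m

h = 0.960 m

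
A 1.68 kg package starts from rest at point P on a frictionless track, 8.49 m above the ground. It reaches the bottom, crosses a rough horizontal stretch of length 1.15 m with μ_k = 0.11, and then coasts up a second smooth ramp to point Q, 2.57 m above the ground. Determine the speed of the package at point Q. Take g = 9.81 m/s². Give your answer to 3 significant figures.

Energy at P: mgh₁ = (1.68)(9.81)(8.49) = 139.92 J
Friction loss: W_f = μ_k mg d = 2.085 J
At Q: ½mv² + mgh₂ = mgh₁ − W_f
½mv² = 139.92 − 2.085 − 42.356 = 95.482 J
v = √(2 × 95.482/1.68) = 10.66 m/s

v = 10.7 m/s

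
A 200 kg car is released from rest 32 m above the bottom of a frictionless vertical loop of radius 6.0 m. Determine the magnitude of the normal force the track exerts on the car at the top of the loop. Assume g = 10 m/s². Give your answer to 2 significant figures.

Energy from release to top (height 2r): mgh = ½mv_top² + mg(2r)
v_top² = 2g(h − 2r) = 2(10)(32 − 12.00) = 400.00 m²/s²
At the top, both N and weight point toward the centre: N + mg = mv_top²/r
N = m(v_top²/r − g) = 200(400.00/6.0 − 10) = 11333 N

N = 11000 N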